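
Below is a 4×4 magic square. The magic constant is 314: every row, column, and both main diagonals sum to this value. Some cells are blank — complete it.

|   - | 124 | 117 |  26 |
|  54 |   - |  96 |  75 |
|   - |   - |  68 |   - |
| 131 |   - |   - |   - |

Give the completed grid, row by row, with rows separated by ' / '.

Row 1: 124 + 117 + 26 + ? = 314, so (1,1) = 47.
From row 2, 314 − (54 + 96 + 75) gives (2,2) = 89.
Column 1 must total 314; the given cells sum to 232, so (3,1) = 82.
Using column 3: 117 + 96 + 68 + ? → (4,3) = 314 − 281 = 33.
Main diagonal needs 314; the known cells sum to 204, so (4,4) = 110.
Using anti-diagonal: 26 + 96 + 131 + ? → (3,2) = 314 − 253 = 61.
From row 3, 314 − (82 + 61 + 68) gives (3,4) = 103.
Using row 4: 131 + 33 + 110 + ? → (4,2) = 314 − 274 = 40.

47 124 117 26 / 54 89 96 75 / 82 61 68 103 / 131 40 33 110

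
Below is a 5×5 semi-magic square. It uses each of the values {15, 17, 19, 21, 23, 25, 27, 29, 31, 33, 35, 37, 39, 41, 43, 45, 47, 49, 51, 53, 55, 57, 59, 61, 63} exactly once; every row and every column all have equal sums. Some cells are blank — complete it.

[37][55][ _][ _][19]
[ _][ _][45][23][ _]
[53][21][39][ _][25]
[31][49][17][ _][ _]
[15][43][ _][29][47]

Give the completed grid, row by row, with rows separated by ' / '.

37 55 33 51 19 / 59 27 45 23 41 / 53 21 39 57 25 / 31 49 17 35 63 / 15 43 61 29 47

The 25 entries sum to 975, so each line sums to 975/5 = 195.
From row 3, 195 − (53 + 21 + 39 + 25) gives (3,4) = 57.
The remaining cell in row 5 is (5,3) = 195 − 134 = 61.
Column 1 needs 195; the known cells sum to 136, so (2,1) = 59.
Using column 2: 55 + 21 + 49 + 43 + ? → (2,2) = 195 − 168 = 27.
Column 3 needs 195; the known cells sum to 162, so (1,3) = 33.
Row 1 needs 195; the known cells sum to 144, so (1,4) = 51.
From row 2, 195 − (59 + 27 + 45 + 23) gives (2,5) = 41.
From column 4, 195 − (51 + 23 + 57 + 29) gives (4,4) = 35.
Column 5: 19 + 41 + 25 + 47 + ? = 195, so (4,5) = 63.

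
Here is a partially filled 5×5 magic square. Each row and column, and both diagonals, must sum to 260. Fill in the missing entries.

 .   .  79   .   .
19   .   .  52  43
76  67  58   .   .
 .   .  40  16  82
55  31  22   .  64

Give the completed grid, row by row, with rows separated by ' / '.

37 28 79 70 46 / 19 85 61 52 43 / 76 67 58 34 25 / 73 49 40 16 82 / 55 31 22 88 64

Row 5 must total 260; the given cells sum to 172, so (5,4) = 88.
Column 3 must total 260; the given cells sum to 199, so (2,3) = 61.
Using row 2: 19 + 61 + 52 + 43 + ? → (2,2) = 260 − 175 = 85.
Main diagonal must total 260; the given cells sum to 223, so (1,1) = 37.
Column 1: 37 + 19 + 76 + 55 + ? = 260, so (4,1) = 73.
From row 4, 260 − (73 + 40 + 16 + 82) gives (4,2) = 49.
Column 2 needs 260; the known cells sum to 232, so (1,2) = 28.
The remaining cell in anti-diagonal is (1,5) = 260 − 214 = 46.
Row 1 needs 260; the known cells sum to 190, so (1,4) = 70.
Column 4 must total 260; the given cells sum to 226, so (3,4) = 34.
Column 5: 46 + 43 + 82 + 64 + ? = 260, so (3,5) = 25.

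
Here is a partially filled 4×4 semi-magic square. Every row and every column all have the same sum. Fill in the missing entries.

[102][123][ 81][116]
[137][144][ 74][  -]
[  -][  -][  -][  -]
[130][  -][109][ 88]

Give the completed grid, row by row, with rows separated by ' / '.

102 123 81 116 / 137 144 74 67 / 53 60 158 151 / 130 95 109 88

Row 1 is already complete: 102 + 123 + 81 + 116 = 422, so that is the magic constant.
From row 2, 422 − (137 + 144 + 74) gives (2,4) = 67.
Using row 4: 130 + 109 + 88 + ? → (4,2) = 422 − 327 = 95.
Column 1 must total 422; the given cells sum to 369, so (3,1) = 53.
Column 2 needs 422; the known cells sum to 362, so (3,2) = 60.
Column 3: 81 + 74 + 109 + ? = 422, so (3,3) = 158.
The remaining cell in column 4 is (3,4) = 422 − 271 = 151.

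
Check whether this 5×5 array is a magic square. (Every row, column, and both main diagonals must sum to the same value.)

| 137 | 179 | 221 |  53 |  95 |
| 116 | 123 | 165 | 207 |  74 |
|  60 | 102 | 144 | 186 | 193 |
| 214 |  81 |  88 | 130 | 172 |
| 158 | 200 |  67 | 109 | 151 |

Yes

Row 1: 137 + 179 + 221 + 53 + 95 = 685.
Row 2: 116 + 123 + 165 + 207 + 74 = 685.
Row 3: 60 + 102 + 144 + 186 + 193 = 685.
Row 4: 214 + 81 + 88 + 130 + 172 = 685.
Row 5: 158 + 200 + 67 + 109 + 151 = 685.
Column 1: 137 + 116 + 60 + 214 + 158 = 685.
Column 2: 179 + 123 + 102 + 81 + 200 = 685.
Column 3: 221 + 165 + 144 + 88 + 67 = 685.
Column 4: 53 + 207 + 186 + 130 + 109 = 685.
Column 5: 95 + 74 + 193 + 172 + 151 = 685.
Main diagonal: 137 + 123 + 144 + 130 + 151 = 685.
Anti-diagonal: 95 + 207 + 144 + 81 + 158 = 685.
All lines sum to 685.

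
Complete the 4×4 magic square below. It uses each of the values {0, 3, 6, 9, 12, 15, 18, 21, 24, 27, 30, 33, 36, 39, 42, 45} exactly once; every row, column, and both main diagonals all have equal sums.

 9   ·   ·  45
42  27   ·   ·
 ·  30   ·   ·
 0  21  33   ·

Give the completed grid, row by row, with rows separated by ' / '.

9 12 24 45 / 42 27 15 6 / 39 30 18 3 / 0 21 33 36

The 16 entries sum to 360, so each line sums to 360/4 = 90.
The remaining cell in row 4 is (4,4) = 90 − 54 = 36.
From column 1, 90 − (9 + 42 + 0) gives (3,1) = 39.
From column 2, 90 − (27 + 30 + 21) gives (1,2) = 12.
Main diagonal needs 90; the known cells sum to 72, so (3,3) = 18.
Using anti-diagonal: 45 + 30 + 0 + ? → (2,3) = 90 − 75 = 15.
Using row 1: 9 + 12 + 45 + ? → (1,3) = 90 − 66 = 24.
Row 2: 42 + 27 + 15 + ? = 90, so (2,4) = 6.
From row 3, 90 − (39 + 30 + 18) gives (3,4) = 3.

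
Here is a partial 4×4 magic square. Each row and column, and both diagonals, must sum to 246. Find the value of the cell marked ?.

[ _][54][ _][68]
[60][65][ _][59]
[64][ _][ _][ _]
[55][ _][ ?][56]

69

From row 2, 246 − (60 + 65 + 59) gives (2,3) = 62.
From column 1, 246 − (60 + 64 + 55) gives (1,1) = 67.
The remaining cell in column 4 is (3,4) = 246 − 183 = 63.
Using main diagonal: 67 + 65 + 56 + ? → (3,3) = 246 − 188 = 58.
Anti-diagonal: 68 + 62 + 55 + ? = 246, so (3,2) = 61.
Row 1 needs 246; the known cells sum to 189, so (1,3) = 57.
Using column 2: 54 + 65 + 61 + ? → (4,2) = 246 − 180 = 66.
Using column 3: 57 + 62 + 58 + ? → (4,3) = 246 − 177 = 69.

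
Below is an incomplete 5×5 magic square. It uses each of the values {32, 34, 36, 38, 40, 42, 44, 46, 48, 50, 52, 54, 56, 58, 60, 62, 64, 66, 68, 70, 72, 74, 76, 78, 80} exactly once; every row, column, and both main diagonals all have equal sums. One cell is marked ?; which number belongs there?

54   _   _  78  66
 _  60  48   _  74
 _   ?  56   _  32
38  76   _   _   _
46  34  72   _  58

The 25 entries sum to 1400, so each line sums to 1400/5 = 280.
From row 5, 280 − (46 + 34 + 72 + 58) gives (5,4) = 70.
Column 5: 66 + 74 + 32 + 58 + ? = 280, so (4,5) = 50.
Main diagonal must total 280; the given cells sum to 228, so (4,4) = 52.
Anti-diagonal needs 280; the known cells sum to 244, so (2,4) = 36.
The remaining cell in row 2 is (2,1) = 280 − 218 = 62.
Row 4: 38 + 76 + 52 + 50 + ? = 280, so (4,3) = 64.
Column 1: 54 + 62 + 38 + 46 + ? = 280, so (3,1) = 80.
The remaining cell in column 3 is (1,3) = 280 − 240 = 40.
From column 4, 280 − (78 + 36 + 52 + 70) gives (3,4) = 44.
Row 1 must total 280; the given cells sum to 238, so (1,2) = 42.
From row 3, 280 − (80 + 56 + 44 + 32) gives (3,2) = 68.

68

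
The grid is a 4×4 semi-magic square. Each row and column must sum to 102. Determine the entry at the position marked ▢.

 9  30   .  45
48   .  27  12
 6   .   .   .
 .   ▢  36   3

Row 1: 9 + 30 + 45 + ? = 102, so (1,3) = 18.
From row 2, 102 − (48 + 27 + 12) gives (2,2) = 15.
Column 1 needs 102; the known cells sum to 63, so (4,1) = 39.
The remaining cell in column 3 is (3,3) = 102 − 81 = 21.
The remaining cell in column 4 is (3,4) = 102 − 60 = 42.
Row 3 must total 102; the given cells sum to 69, so (3,2) = 33.
The remaining cell in row 4 is (4,2) = 102 − 78 = 24.

24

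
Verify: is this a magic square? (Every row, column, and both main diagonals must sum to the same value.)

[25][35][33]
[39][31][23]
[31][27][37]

Row 1: 25 + 35 + 33 = 93.
Row 2: 39 + 31 + 23 = 93.
Row 3: 31 + 27 + 37 = 95.
Column 1: 25 + 39 + 31 = 95.
Column 2: 35 + 31 + 27 = 93.
Column 3: 33 + 23 + 37 = 93.
Main diagonal: 25 + 31 + 37 = 93.
Anti-diagonal: 33 + 31 + 31 = 95.

No — row 1 sums to 93 but anti-diagonal sums to 95.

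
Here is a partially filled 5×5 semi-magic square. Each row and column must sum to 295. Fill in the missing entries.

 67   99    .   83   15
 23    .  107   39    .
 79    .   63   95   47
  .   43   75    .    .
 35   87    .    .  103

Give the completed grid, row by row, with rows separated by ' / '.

Row 1 needs 295; the known cells sum to 264, so (1,3) = 31.
Row 3: 79 + 63 + 95 + 47 + ? = 295, so (3,2) = 11.
The remaining cell in column 1 is (4,1) = 295 − 204 = 91.
Column 2: 99 + 11 + 43 + 87 + ? = 295, so (2,2) = 55.
Column 3 needs 295; the known cells sum to 276, so (5,3) = 19.
Using row 2: 23 + 55 + 107 + 39 + ? → (2,5) = 295 − 224 = 71.
Row 5 needs 295; the known cells sum to 244, so (5,4) = 51.
The remaining cell in column 4 is (4,4) = 295 − 268 = 27.
The remaining cell in column 5 is (4,5) = 295 − 236 = 59.

67 99 31 83 15 / 23 55 107 39 71 / 79 11 63 95 47 / 91 43 75 27 59 / 35 87 19 51 103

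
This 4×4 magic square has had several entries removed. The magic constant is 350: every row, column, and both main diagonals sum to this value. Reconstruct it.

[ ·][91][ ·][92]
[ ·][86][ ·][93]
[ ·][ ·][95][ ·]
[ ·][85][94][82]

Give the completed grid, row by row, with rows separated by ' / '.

87 91 80 92 / 90 86 81 93 / 84 88 95 83 / 89 85 94 82

Row 4 must total 350; the given cells sum to 261, so (4,1) = 89.
The remaining cell in column 2 is (3,2) = 350 − 262 = 88.
From column 4, 350 − (92 + 93 + 82) gives (3,4) = 83.
From main diagonal, 350 − (86 + 95 + 82) gives (1,1) = 87.
The remaining cell in anti-diagonal is (2,3) = 350 − 269 = 81.
Row 1 needs 350; the known cells sum to 270, so (1,3) = 80.
Row 2 needs 350; the known cells sum to 260, so (2,1) = 90.
Row 3 must total 350; the given cells sum to 266, so (3,1) = 84.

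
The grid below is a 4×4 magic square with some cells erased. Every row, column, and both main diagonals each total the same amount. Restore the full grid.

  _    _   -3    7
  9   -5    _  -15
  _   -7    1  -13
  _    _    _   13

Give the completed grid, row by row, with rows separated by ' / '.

-17 5 -3 7 / 9 -5 3 -15 / 11 -7 1 -13 / -11 -1 -9 13

Column 4 is already complete: 7 + -15 + -13 + 13 = -8, so that is the magic constant.
Row 2: 9 + (-5) + (-15) + ? = -8, so (2,3) = 3.
Using row 3: -7 + 1 + (-13) + ? → (3,1) = -8 − (-19) = 11.
The remaining cell in column 3 is (4,3) = -8 − 1 = -9.
Main diagonal needs -8; the known cells sum to 9, so (1,1) = -17.
Anti-diagonal needs -8; the known cells sum to 3, so (4,1) = -11.
From row 1, -8 − (-17 + (-3) + 7) gives (1,2) = 5.
Row 4: -11 + (-9) + 13 + ? = -8, so (4,2) = -1.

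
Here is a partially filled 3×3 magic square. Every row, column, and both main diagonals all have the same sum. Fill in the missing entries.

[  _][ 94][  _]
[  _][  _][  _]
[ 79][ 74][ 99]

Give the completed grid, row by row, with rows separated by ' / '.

Row 3 is already complete: 79 + 74 + 99 = 252, so that is the magic constant.
Using column 2: 94 + 74 + ? → (2,2) = 252 − 168 = 84.
The remaining cell in main diagonal is (1,1) = 252 − 183 = 69.
Using anti-diagonal: 84 + 79 + ? → (1,3) = 252 − 163 = 89.
Using column 1: 69 + 79 + ? → (2,1) = 252 − 148 = 104.
Column 3: 89 + 99 + ? = 252, so (2,3) = 64.

69 94 89 / 104 84 64 / 79 74 99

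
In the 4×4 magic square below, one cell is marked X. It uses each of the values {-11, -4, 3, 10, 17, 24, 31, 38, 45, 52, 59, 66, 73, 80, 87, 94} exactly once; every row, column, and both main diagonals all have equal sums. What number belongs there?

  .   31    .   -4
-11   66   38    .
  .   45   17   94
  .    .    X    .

52

The 16 entries sum to 664, so each line sums to 664/4 = 166.
From row 2, 166 − (-11 + 66 + 38) gives (2,4) = 73.
Row 3 must total 166; the given cells sum to 156, so (3,1) = 10.
Column 2 needs 166; the known cells sum to 142, so (4,2) = 24.
Column 4 must total 166; the given cells sum to 163, so (4,4) = 3.
Main diagonal: 66 + 17 + 3 + ? = 166, so (1,1) = 80.
From anti-diagonal, 166 − (-4 + 38 + 45) gives (4,1) = 87.
From row 1, 166 − (80 + 31 + (-4)) gives (1,3) = 59.
Row 4 must total 166; the given cells sum to 114, so (4,3) = 52.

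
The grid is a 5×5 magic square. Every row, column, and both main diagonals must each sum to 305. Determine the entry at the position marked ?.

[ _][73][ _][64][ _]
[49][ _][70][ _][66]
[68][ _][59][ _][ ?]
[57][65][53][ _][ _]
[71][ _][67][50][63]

55

From row 5, 305 − (71 + 67 + 50 + 63) gives (5,2) = 54.
Column 1 must total 305; the given cells sum to 245, so (1,1) = 60.
The remaining cell in column 3 is (1,3) = 305 − 249 = 56.
Using row 1: 60 + 73 + 56 + 64 + ? → (1,5) = 305 − 253 = 52.
From anti-diagonal, 305 − (52 + 59 + 65 + 71) gives (2,4) = 58.
Row 2: 49 + 70 + 58 + 66 + ? = 305, so (2,2) = 62.
Column 2 needs 305; the known cells sum to 254, so (3,2) = 51.
Main diagonal must total 305; the given cells sum to 244, so (4,4) = 61.
Using row 4: 57 + 65 + 53 + 61 + ? → (4,5) = 305 − 236 = 69.
Column 4 needs 305; the known cells sum to 233, so (3,4) = 72.
Using column 5: 52 + 66 + 69 + 63 + ? → (3,5) = 305 − 250 = 55.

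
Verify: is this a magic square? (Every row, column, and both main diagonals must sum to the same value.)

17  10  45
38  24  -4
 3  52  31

Row 1: 17 + 10 + 45 = 72.
Row 2: 38 + 24 + (-4) = 58.
Row 3: 3 + 52 + 31 = 86.
Column 1: 17 + 38 + 3 = 58.
Column 2: 10 + 24 + 52 = 86.
Column 3: 45 + (-4) + 31 = 72.
Main diagonal: 17 + 24 + 31 = 72.
Anti-diagonal: 45 + 24 + 3 = 72.

No — anti-diagonal sums to 72 but column 2 sums to 86.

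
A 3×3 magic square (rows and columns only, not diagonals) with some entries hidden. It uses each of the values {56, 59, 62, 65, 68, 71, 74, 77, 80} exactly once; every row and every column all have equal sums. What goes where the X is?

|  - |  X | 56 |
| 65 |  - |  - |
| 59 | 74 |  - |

The 9 entries sum to 612, so each line sums to 612/3 = 204.
Using row 3: 59 + 74 + ? → (3,3) = 204 − 133 = 71.
Column 1 must total 204; the given cells sum to 124, so (1,1) = 80.
From column 3, 204 − (56 + 71) gives (2,3) = 77.
Using row 1: 80 + 56 + ? → (1,2) = 204 − 136 = 68.

68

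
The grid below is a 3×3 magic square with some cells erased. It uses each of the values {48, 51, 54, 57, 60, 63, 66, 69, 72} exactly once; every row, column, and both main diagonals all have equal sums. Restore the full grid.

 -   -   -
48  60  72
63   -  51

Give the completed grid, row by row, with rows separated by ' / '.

The 9 entries sum to 540, so each line sums to 540/3 = 180.
Using row 3: 63 + 51 + ? → (3,2) = 180 − 114 = 66.
Column 1: 48 + 63 + ? = 180, so (1,1) = 69.
From column 2, 180 − (60 + 66) gives (1,2) = 54.
Using column 3: 72 + 51 + ? → (1,3) = 180 − 123 = 57.

69 54 57 / 48 60 72 / 63 66 51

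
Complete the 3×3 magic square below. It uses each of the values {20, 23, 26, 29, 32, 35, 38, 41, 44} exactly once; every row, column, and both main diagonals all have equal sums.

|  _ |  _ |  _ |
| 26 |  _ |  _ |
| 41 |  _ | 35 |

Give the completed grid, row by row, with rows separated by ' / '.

29 44 23 / 26 32 38 / 41 20 35

The 9 entries sum to 288, so each line sums to 288/3 = 96.
Row 3: 41 + 35 + ? = 96, so (3,2) = 20.
Column 1 needs 96; the known cells sum to 67, so (1,1) = 29.
Using main diagonal: 29 + 35 + ? → (2,2) = 96 − 64 = 32.
Anti-diagonal needs 96; the known cells sum to 73, so (1,3) = 23.
Row 1 needs 96; the known cells sum to 52, so (1,2) = 44.
Row 2 must total 96; the given cells sum to 58, so (2,3) = 38.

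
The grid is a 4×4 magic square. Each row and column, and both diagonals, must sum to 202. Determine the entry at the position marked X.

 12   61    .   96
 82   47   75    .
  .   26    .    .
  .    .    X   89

40

The remaining cell in row 1 is (1,3) = 202 − 169 = 33.
Row 2: 82 + 47 + 75 + ? = 202, so (2,4) = -2.
Using column 2: 61 + 47 + 26 + ? → (4,2) = 202 − 134 = 68.
Column 4: 96 + (-2) + 89 + ? = 202, so (3,4) = 19.
Main diagonal: 12 + 47 + 89 + ? = 202, so (3,3) = 54.
Anti-diagonal needs 202; the known cells sum to 197, so (4,1) = 5.
Row 3: 26 + 54 + 19 + ? = 202, so (3,1) = 103.
Row 4: 5 + 68 + 89 + ? = 202, so (4,3) = 40.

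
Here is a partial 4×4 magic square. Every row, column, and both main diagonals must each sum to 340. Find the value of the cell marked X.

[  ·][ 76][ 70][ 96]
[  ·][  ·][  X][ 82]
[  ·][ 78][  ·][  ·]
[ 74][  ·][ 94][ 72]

92

The remaining cell in row 1 is (1,1) = 340 − 242 = 98.
From row 4, 340 − (74 + 94 + 72) gives (4,2) = 100.
From column 2, 340 − (76 + 78 + 100) gives (2,2) = 86.
Column 4 needs 340; the known cells sum to 250, so (3,4) = 90.
Main diagonal must total 340; the given cells sum to 256, so (3,3) = 84.
Anti-diagonal: 96 + 78 + 74 + ? = 340, so (2,3) = 92.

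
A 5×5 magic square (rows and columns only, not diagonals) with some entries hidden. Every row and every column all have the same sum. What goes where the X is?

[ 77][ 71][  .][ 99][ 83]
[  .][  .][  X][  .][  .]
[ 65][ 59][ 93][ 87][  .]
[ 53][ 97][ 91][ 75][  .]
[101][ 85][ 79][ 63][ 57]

67

Row 5 is complete and sums to 385; that is the magic constant.
The remaining cell in row 1 is (1,3) = 385 − 330 = 55.
The remaining cell in row 3 is (3,5) = 385 − 304 = 81.
The remaining cell in row 4 is (4,5) = 385 − 316 = 69.
The remaining cell in column 1 is (2,1) = 385 − 296 = 89.
Column 2: 71 + 59 + 97 + 85 + ? = 385, so (2,2) = 73.
The remaining cell in column 3 is (2,3) = 385 − 318 = 67.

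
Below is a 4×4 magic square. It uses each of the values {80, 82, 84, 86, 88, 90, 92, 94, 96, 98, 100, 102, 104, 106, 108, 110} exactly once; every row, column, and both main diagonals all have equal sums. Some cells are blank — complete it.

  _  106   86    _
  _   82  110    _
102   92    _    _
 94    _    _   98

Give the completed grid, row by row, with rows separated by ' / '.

The 16 entries sum to 1520, so each line sums to 1520/4 = 380.
Using column 2: 106 + 82 + 92 + ? → (4,2) = 380 − 280 = 100.
Using anti-diagonal: 110 + 92 + 94 + ? → (1,4) = 380 − 296 = 84.
The remaining cell in row 1 is (1,1) = 380 − 276 = 104.
Row 4: 94 + 100 + 98 + ? = 380, so (4,3) = 88.
The remaining cell in column 1 is (2,1) = 380 − 300 = 80.
From column 3, 380 − (86 + 110 + 88) gives (3,3) = 96.
Row 2 needs 380; the known cells sum to 272, so (2,4) = 108.
Row 3: 102 + 92 + 96 + ? = 380, so (3,4) = 90.

104 106 86 84 / 80 82 110 108 / 102 92 96 90 / 94 100 88 98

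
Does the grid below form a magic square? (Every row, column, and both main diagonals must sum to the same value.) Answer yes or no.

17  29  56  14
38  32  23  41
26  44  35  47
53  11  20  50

Row 1: 17 + 29 + 56 + 14 = 116.
Row 2: 38 + 32 + 23 + 41 = 134.
Row 3: 26 + 44 + 35 + 47 = 152.
Row 4: 53 + 11 + 20 + 50 = 134.
Column 1: 17 + 38 + 26 + 53 = 134.
Column 2: 29 + 32 + 44 + 11 = 116.
Column 3: 56 + 23 + 35 + 20 = 134.
Column 4: 14 + 41 + 47 + 50 = 152.
Main diagonal: 17 + 32 + 35 + 50 = 134.
Anti-diagonal: 14 + 23 + 44 + 53 = 134.

No — column 2 sums to 116 but row 2 sums to 134.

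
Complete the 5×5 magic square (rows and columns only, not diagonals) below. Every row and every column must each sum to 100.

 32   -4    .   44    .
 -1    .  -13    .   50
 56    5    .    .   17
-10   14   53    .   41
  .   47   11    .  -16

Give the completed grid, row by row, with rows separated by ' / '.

The remaining cell in row 4 is (4,4) = 100 − 98 = 2.
Column 1 must total 100; the given cells sum to 77, so (5,1) = 23.
Using column 2: -4 + 5 + 14 + 47 + ? → (2,2) = 100 − 62 = 38.
Column 5 needs 100; the known cells sum to 92, so (1,5) = 8.
The remaining cell in row 1 is (1,3) = 100 − 80 = 20.
From row 2, 100 − (-1 + 38 + (-13) + 50) gives (2,4) = 26.
Row 5 needs 100; the known cells sum to 65, so (5,4) = 35.
Using column 3: 20 + (-13) + 53 + 11 + ? → (3,3) = 100 − 71 = 29.
Column 4 must total 100; the given cells sum to 107, so (3,4) = -7.

32 -4 20 44 8 / -1 38 -13 26 50 / 56 5 29 -7 17 / -10 14 53 2 41 / 23 47 11 35 -16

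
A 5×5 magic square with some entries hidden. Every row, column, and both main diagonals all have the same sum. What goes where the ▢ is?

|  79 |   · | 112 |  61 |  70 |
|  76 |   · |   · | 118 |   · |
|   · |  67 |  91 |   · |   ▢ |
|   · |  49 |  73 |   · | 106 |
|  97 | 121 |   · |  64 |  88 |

Anti-diagonal is complete and sums to 425; that is the magic constant.
Row 1 needs 425; the known cells sum to 322, so (1,2) = 103.
Row 5: 97 + 121 + 64 + 88 + ? = 425, so (5,3) = 55.
Using column 2: 103 + 67 + 49 + 121 + ? → (2,2) = 425 − 340 = 85.
Column 3 must total 425; the given cells sum to 331, so (2,3) = 94.
From main diagonal, 425 − (79 + 85 + 91 + 88) gives (4,4) = 82.
The remaining cell in row 2 is (2,5) = 425 − 373 = 52.
Row 4 needs 425; the known cells sum to 310, so (4,1) = 115.
Column 1: 79 + 76 + 115 + 97 + ? = 425, so (3,1) = 58.
Column 4 must total 425; the given cells sum to 325, so (3,4) = 100.
Using column 5: 70 + 52 + 106 + 88 + ? → (3,5) = 425 − 316 = 109.

109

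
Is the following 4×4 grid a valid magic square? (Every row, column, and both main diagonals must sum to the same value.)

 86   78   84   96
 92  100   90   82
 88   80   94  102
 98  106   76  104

Row 1: 86 + 78 + 84 + 96 = 344.
Row 2: 92 + 100 + 90 + 82 = 364.
Row 3: 88 + 80 + 94 + 102 = 364.
Row 4: 98 + 106 + 76 + 104 = 384.
Column 1: 86 + 92 + 88 + 98 = 364.
Column 2: 78 + 100 + 80 + 106 = 364.
Column 3: 84 + 90 + 94 + 76 = 344.
Column 4: 96 + 82 + 102 + 104 = 384.
Main diagonal: 86 + 100 + 94 + 104 = 384.
Anti-diagonal: 96 + 90 + 80 + 98 = 364.

No — column 3 sums to 344 but column 4 sums to 384.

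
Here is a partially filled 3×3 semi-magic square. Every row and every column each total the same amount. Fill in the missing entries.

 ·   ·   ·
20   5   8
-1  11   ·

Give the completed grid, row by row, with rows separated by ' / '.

14 17 2 / 20 5 8 / -1 11 23

Row 2 is already complete: 20 + 5 + 8 = 33, so that is the magic constant.
Row 3 must total 33; the given cells sum to 10, so (3,3) = 23.
Using column 1: 20 + (-1) + ? → (1,1) = 33 − 19 = 14.
Using column 2: 5 + 11 + ? → (1,2) = 33 − 16 = 17.
Column 3 must total 33; the given cells sum to 31, so (1,3) = 2.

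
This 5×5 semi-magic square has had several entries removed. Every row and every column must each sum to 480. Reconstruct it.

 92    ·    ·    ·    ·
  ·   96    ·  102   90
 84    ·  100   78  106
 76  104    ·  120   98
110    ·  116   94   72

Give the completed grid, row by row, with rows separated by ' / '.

92 80 108 86 114 / 118 96 74 102 90 / 84 112 100 78 106 / 76 104 82 120 98 / 110 88 116 94 72

Using row 3: 84 + 100 + 78 + 106 + ? → (3,2) = 480 − 368 = 112.
Row 4: 76 + 104 + 120 + 98 + ? = 480, so (4,3) = 82.
Row 5: 110 + 116 + 94 + 72 + ? = 480, so (5,2) = 88.
From column 1, 480 − (92 + 84 + 76 + 110) gives (2,1) = 118.
From column 2, 480 − (96 + 112 + 104 + 88) gives (1,2) = 80.
Column 4: 102 + 78 + 120 + 94 + ? = 480, so (1,4) = 86.
Column 5 must total 480; the given cells sum to 366, so (1,5) = 114.
Row 1 needs 480; the known cells sum to 372, so (1,3) = 108.
Using row 2: 118 + 96 + 102 + 90 + ? → (2,3) = 480 − 406 = 74.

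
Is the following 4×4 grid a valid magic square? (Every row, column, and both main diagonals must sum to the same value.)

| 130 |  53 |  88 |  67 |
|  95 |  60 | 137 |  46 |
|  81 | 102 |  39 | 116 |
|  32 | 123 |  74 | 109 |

Yes

Row 1: 130 + 53 + 88 + 67 = 338.
Row 2: 95 + 60 + 137 + 46 = 338.
Row 3: 81 + 102 + 39 + 116 = 338.
Row 4: 32 + 123 + 74 + 109 = 338.
Column 1: 130 + 95 + 81 + 32 = 338.
Column 2: 53 + 60 + 102 + 123 = 338.
Column 3: 88 + 137 + 39 + 74 = 338.
Column 4: 67 + 46 + 116 + 109 = 338.
Main diagonal: 130 + 60 + 39 + 109 = 338.
Anti-diagonal: 67 + 137 + 102 + 32 = 338.
All lines sum to 338.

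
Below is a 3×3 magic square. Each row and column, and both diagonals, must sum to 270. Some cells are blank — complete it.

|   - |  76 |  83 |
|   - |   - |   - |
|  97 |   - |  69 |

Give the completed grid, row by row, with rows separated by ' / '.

111 76 83 / 62 90 118 / 97 104 69

The remaining cell in row 1 is (1,1) = 270 − 159 = 111.
Row 3 must total 270; the given cells sum to 166, so (3,2) = 104.
The remaining cell in column 1 is (2,1) = 270 − 208 = 62.
Column 2 must total 270; the given cells sum to 180, so (2,2) = 90.
From column 3, 270 − (83 + 69) gives (2,3) = 118.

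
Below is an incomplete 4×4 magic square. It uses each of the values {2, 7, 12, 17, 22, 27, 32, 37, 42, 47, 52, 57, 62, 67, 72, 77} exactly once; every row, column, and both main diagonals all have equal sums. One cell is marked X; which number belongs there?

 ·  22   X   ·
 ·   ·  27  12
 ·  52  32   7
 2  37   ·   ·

The 16 entries sum to 632, so each line sums to 632/4 = 158.
From row 3, 158 − (52 + 32 + 7) gives (3,1) = 67.
Using column 2: 22 + 52 + 37 + ? → (2,2) = 158 − 111 = 47.
Anti-diagonal needs 158; the known cells sum to 81, so (1,4) = 77.
From row 2, 158 − (47 + 27 + 12) gives (2,1) = 72.
Column 1 must total 158; the given cells sum to 141, so (1,1) = 17.
Column 4: 77 + 12 + 7 + ? = 158, so (4,4) = 62.
The remaining cell in row 1 is (1,3) = 158 − 116 = 42.

42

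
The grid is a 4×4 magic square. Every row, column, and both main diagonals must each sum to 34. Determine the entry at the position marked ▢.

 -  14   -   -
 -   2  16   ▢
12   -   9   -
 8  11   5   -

15

The remaining cell in row 4 is (4,4) = 34 − 24 = 10.
The remaining cell in column 2 is (3,2) = 34 − 27 = 7.
The remaining cell in column 3 is (1,3) = 34 − 30 = 4.
Main diagonal: 2 + 9 + 10 + ? = 34, so (1,1) = 13.
From anti-diagonal, 34 − (16 + 7 + 8) gives (1,4) = 3.
Row 3: 12 + 7 + 9 + ? = 34, so (3,4) = 6.
The remaining cell in column 1 is (2,1) = 34 − 33 = 1.
Column 4 must total 34; the given cells sum to 19, so (2,4) = 15.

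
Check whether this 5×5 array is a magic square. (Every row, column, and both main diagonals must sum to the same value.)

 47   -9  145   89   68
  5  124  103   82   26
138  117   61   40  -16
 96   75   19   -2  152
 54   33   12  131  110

Row 1: 47 + (-9) + 145 + 89 + 68 = 340.
Row 2: 5 + 124 + 103 + 82 + 26 = 340.
Row 3: 138 + 117 + 61 + 40 + (-16) = 340.
Row 4: 96 + 75 + 19 + (-2) + 152 = 340.
Row 5: 54 + 33 + 12 + 131 + 110 = 340.
Column 1: 47 + 5 + 138 + 96 + 54 = 340.
Column 2: -9 + 124 + 117 + 75 + 33 = 340.
Column 3: 145 + 103 + 61 + 19 + 12 = 340.
Column 4: 89 + 82 + 40 + (-2) + 131 = 340.
Column 5: 68 + 26 + (-16) + 152 + 110 = 340.
Main diagonal: 47 + 124 + 61 + (-2) + 110 = 340.
Anti-diagonal: 68 + 82 + 61 + 75 + 54 = 340.
All lines sum to 340.

Yes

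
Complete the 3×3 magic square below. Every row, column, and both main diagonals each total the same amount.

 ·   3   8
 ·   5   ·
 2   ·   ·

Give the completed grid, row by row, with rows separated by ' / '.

Anti-diagonal is already complete: 8 + 5 + 2 = 15, so that is the magic constant.
Row 1 needs 15; the known cells sum to 11, so (1,1) = 4.
Using column 1: 4 + 2 + ? → (2,1) = 15 − 6 = 9.
Using column 2: 3 + 5 + ? → (3,2) = 15 − 8 = 7.
Using main diagonal: 4 + 5 + ? → (3,3) = 15 − 9 = 6.
Row 2: 9 + 5 + ? = 15, so (2,3) = 1.

4 3 8 / 9 5 1 / 2 7 6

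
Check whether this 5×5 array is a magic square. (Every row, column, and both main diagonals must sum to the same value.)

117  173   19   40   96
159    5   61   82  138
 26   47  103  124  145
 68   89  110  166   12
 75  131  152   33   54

Row 1: 117 + 173 + 19 + 40 + 96 = 445.
Row 2: 159 + 5 + 61 + 82 + 138 = 445.
Row 3: 26 + 47 + 103 + 124 + 145 = 445.
Row 4: 68 + 89 + 110 + 166 + 12 = 445.
Row 5: 75 + 131 + 152 + 33 + 54 = 445.
Column 1: 117 + 159 + 26 + 68 + 75 = 445.
Column 2: 173 + 5 + 47 + 89 + 131 = 445.
Column 3: 19 + 61 + 103 + 110 + 152 = 445.
Column 4: 40 + 82 + 124 + 166 + 33 = 445.
Column 5: 96 + 138 + 145 + 12 + 54 = 445.
Main diagonal: 117 + 5 + 103 + 166 + 54 = 445.
Anti-diagonal: 96 + 82 + 103 + 89 + 75 = 445.
All lines sum to 445.

Yes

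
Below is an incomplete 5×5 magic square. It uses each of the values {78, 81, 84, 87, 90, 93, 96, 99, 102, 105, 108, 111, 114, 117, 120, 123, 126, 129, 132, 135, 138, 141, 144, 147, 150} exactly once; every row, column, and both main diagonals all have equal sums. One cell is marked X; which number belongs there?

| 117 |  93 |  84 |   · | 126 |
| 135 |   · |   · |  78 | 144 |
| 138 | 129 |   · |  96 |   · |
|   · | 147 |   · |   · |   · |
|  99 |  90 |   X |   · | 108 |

141

The 25 entries sum to 2850, so each line sums to 2850/5 = 570.
Row 1: 117 + 93 + 84 + 126 + ? = 570, so (1,4) = 150.
Using column 1: 117 + 135 + 138 + 99 + ? → (4,1) = 570 − 489 = 81.
Using column 2: 93 + 129 + 147 + 90 + ? → (2,2) = 570 − 459 = 111.
From anti-diagonal, 570 − (126 + 78 + 147 + 99) gives (3,3) = 120.
Row 2: 135 + 111 + 78 + 144 + ? = 570, so (2,3) = 102.
From row 3, 570 − (138 + 129 + 120 + 96) gives (3,5) = 87.
Column 5 must total 570; the given cells sum to 465, so (4,5) = 105.
From main diagonal, 570 − (117 + 111 + 120 + 108) gives (4,4) = 114.
Row 4 needs 570; the known cells sum to 447, so (4,3) = 123.
Column 3 must total 570; the given cells sum to 429, so (5,3) = 141.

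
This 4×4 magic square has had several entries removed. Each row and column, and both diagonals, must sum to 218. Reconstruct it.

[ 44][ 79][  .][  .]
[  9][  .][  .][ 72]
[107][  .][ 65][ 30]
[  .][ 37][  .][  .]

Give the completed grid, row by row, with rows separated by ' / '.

Using row 3: 107 + 65 + 30 + ? → (3,2) = 218 − 202 = 16.
Column 1 needs 218; the known cells sum to 160, so (4,1) = 58.
Column 2: 79 + 16 + 37 + ? = 218, so (2,2) = 86.
Main diagonal must total 218; the given cells sum to 195, so (4,4) = 23.
Row 2: 9 + 86 + 72 + ? = 218, so (2,3) = 51.
The remaining cell in row 4 is (4,3) = 218 − 118 = 100.
Column 3 needs 218; the known cells sum to 216, so (1,3) = 2.
Column 4 needs 218; the known cells sum to 125, so (1,4) = 93.

44 79 2 93 / 9 86 51 72 / 107 16 65 30 / 58 37 100 23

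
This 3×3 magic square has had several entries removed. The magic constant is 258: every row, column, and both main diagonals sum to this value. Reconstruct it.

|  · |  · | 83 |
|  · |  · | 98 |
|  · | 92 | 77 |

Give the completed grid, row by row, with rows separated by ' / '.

From row 3, 258 − (92 + 77) gives (3,1) = 89.
Anti-diagonal must total 258; the given cells sum to 172, so (2,2) = 86.
Row 2: 86 + 98 + ? = 258, so (2,1) = 74.
Column 1: 74 + 89 + ? = 258, so (1,1) = 95.
From column 2, 258 − (86 + 92) gives (1,2) = 80.

95 80 83 / 74 86 98 / 89 92 77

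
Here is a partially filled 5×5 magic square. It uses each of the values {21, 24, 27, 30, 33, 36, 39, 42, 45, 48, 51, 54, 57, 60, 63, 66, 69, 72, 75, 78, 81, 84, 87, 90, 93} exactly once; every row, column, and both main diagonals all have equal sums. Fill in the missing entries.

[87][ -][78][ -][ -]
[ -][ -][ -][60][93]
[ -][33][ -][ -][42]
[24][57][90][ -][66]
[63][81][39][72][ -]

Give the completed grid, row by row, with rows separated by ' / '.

The 25 entries sum to 1425, so each line sums to 1425/5 = 285.
Row 4 needs 285; the known cells sum to 237, so (4,4) = 48.
Row 5 needs 285; the known cells sum to 255, so (5,5) = 30.
Column 5: 93 + 42 + 66 + 30 + ? = 285, so (1,5) = 54.
Using anti-diagonal: 54 + 60 + 57 + 63 + ? → (3,3) = 285 − 234 = 51.
From column 3, 285 − (78 + 51 + 90 + 39) gives (2,3) = 27.
Main diagonal: 87 + 51 + 48 + 30 + ? = 285, so (2,2) = 69.
Row 2: 69 + 27 + 60 + 93 + ? = 285, so (2,1) = 36.
Column 1 must total 285; the given cells sum to 210, so (3,1) = 75.
Column 2 needs 285; the known cells sum to 240, so (1,2) = 45.
Row 1: 87 + 45 + 78 + 54 + ? = 285, so (1,4) = 21.
Row 3: 75 + 33 + 51 + 42 + ? = 285, so (3,4) = 84.

87 45 78 21 54 / 36 69 27 60 93 / 75 33 51 84 42 / 24 57 90 48 66 / 63 81 39 72 30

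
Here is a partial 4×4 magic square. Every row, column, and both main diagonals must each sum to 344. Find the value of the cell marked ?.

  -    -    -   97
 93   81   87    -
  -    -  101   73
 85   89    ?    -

Row 2 needs 344; the known cells sum to 261, so (2,4) = 83.
Using column 4: 97 + 83 + 73 + ? → (4,4) = 344 − 253 = 91.
Main diagonal: 81 + 101 + 91 + ? = 344, so (1,1) = 71.
Anti-diagonal needs 344; the known cells sum to 269, so (3,2) = 75.
Using row 3: 75 + 101 + 73 + ? → (3,1) = 344 − 249 = 95.
Row 4 needs 344; the known cells sum to 265, so (4,3) = 79.

79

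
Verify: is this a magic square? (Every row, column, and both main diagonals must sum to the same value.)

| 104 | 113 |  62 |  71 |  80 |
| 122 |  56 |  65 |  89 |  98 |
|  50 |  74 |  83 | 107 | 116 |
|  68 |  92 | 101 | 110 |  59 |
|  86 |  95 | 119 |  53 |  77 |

Row 1: 104 + 113 + 62 + 71 + 80 = 430.
Row 2: 122 + 56 + 65 + 89 + 98 = 430.
Row 3: 50 + 74 + 83 + 107 + 116 = 430.
Row 4: 68 + 92 + 101 + 110 + 59 = 430.
Row 5: 86 + 95 + 119 + 53 + 77 = 430.
Column 1: 104 + 122 + 50 + 68 + 86 = 430.
Column 2: 113 + 56 + 74 + 92 + 95 = 430.
Column 3: 62 + 65 + 83 + 101 + 119 = 430.
Column 4: 71 + 89 + 107 + 110 + 53 = 430.
Column 5: 80 + 98 + 116 + 59 + 77 = 430.
Main diagonal: 104 + 56 + 83 + 110 + 77 = 430.
Anti-diagonal: 80 + 89 + 83 + 92 + 86 = 430.
All lines sum to 430.

Yes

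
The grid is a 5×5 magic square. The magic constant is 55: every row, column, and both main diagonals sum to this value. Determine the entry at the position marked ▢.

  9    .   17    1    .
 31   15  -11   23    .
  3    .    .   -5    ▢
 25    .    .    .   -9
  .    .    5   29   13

Row 2: 31 + 15 + (-11) + 23 + ? = 55, so (2,5) = -3.
Column 1 must total 55; the given cells sum to 68, so (5,1) = -13.
Column 4 needs 55; the known cells sum to 48, so (4,4) = 7.
Main diagonal must total 55; the given cells sum to 44, so (3,3) = 11.
Using row 5: -13 + 5 + 29 + 13 + ? → (5,2) = 55 − 34 = 21.
Column 3: 17 + (-11) + 11 + 5 + ? = 55, so (4,3) = 33.
Row 4 needs 55; the known cells sum to 56, so (4,2) = -1.
Anti-diagonal must total 55; the given cells sum to 20, so (1,5) = 35.
Row 1: 9 + 17 + 1 + 35 + ? = 55, so (1,2) = -7.
Column 2 needs 55; the known cells sum to 28, so (3,2) = 27.
From column 5, 55 − (35 + (-3) + (-9) + 13) gives (3,5) = 19.

19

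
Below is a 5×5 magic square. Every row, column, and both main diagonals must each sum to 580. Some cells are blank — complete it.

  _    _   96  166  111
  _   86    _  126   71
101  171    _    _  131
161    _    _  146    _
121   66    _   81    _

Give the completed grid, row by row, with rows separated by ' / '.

56 151 96 166 111 / 141 86 156 126 71 / 101 171 116 61 131 / 161 106 76 146 91 / 121 66 136 81 176

The remaining cell in column 4 is (3,4) = 580 − 519 = 61.
Row 3 must total 580; the given cells sum to 464, so (3,3) = 116.
Anti-diagonal needs 580; the known cells sum to 474, so (4,2) = 106.
From column 2, 580 − (86 + 171 + 106 + 66) gives (1,2) = 151.
Row 1: 151 + 96 + 166 + 111 + ? = 580, so (1,1) = 56.
Using column 1: 56 + 101 + 161 + 121 + ? → (2,1) = 580 − 439 = 141.
Using main diagonal: 56 + 86 + 116 + 146 + ? → (5,5) = 580 − 404 = 176.
Row 2 must total 580; the given cells sum to 424, so (2,3) = 156.
From row 5, 580 − (121 + 66 + 81 + 176) gives (5,3) = 136.
From column 3, 580 − (96 + 156 + 116 + 136) gives (4,3) = 76.
From column 5, 580 − (111 + 71 + 131 + 176) gives (4,5) = 91.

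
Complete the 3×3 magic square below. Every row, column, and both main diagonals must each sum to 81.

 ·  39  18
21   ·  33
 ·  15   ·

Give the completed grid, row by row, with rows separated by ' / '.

Row 1 needs 81; the known cells sum to 57, so (1,1) = 24.
The remaining cell in row 2 is (2,2) = 81 − 54 = 27.
Column 1 must total 81; the given cells sum to 45, so (3,1) = 36.
Column 3: 18 + 33 + ? = 81, so (3,3) = 30.

24 39 18 / 21 27 33 / 36 15 30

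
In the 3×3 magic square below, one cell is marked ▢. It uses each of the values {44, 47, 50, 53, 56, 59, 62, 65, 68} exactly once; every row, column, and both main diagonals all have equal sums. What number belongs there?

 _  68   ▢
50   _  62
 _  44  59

47

The 9 entries sum to 504, so each line sums to 504/3 = 168.
From row 2, 168 − (50 + 62) gives (2,2) = 56.
Row 3: 44 + 59 + ? = 168, so (3,1) = 65.
From column 1, 168 − (50 + 65) gives (1,1) = 53.
Column 3: 62 + 59 + ? = 168, so (1,3) = 47.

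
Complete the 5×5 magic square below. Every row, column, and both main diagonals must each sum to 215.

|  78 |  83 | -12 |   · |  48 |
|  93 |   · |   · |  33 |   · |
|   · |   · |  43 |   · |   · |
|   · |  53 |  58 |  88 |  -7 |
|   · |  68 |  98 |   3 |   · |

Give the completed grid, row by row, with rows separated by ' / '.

The remaining cell in row 1 is (1,4) = 215 − 197 = 18.
From row 4, 215 − (53 + 58 + 88 + (-7)) gives (4,1) = 23.
The remaining cell in column 3 is (2,3) = 215 − 187 = 28.
Column 4 must total 215; the given cells sum to 142, so (3,4) = 73.
Anti-diagonal must total 215; the given cells sum to 177, so (5,1) = 38.
Using row 5: 38 + 68 + 98 + 3 + ? → (5,5) = 215 − 207 = 8.
Column 1: 78 + 93 + 23 + 38 + ? = 215, so (3,1) = -17.
Main diagonal must total 215; the given cells sum to 217, so (2,2) = -2.
Using row 2: 93 + (-2) + 28 + 33 + ? → (2,5) = 215 − 152 = 63.
Column 2 must total 215; the given cells sum to 202, so (3,2) = 13.
Using column 5: 48 + 63 + (-7) + 8 + ? → (3,5) = 215 − 112 = 103.

78 83 -12 18 48 / 93 -2 28 33 63 / -17 13 43 73 103 / 23 53 58 88 -7 / 38 68 98 3 8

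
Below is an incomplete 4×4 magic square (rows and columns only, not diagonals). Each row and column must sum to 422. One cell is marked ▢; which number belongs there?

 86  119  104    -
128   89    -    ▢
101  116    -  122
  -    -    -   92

Row 1 needs 422; the known cells sum to 309, so (1,4) = 113.
Row 3: 101 + 116 + 122 + ? = 422, so (3,3) = 83.
The remaining cell in column 1 is (4,1) = 422 − 315 = 107.
Column 2: 119 + 89 + 116 + ? = 422, so (4,2) = 98.
From column 4, 422 − (113 + 122 + 92) gives (2,4) = 95.

95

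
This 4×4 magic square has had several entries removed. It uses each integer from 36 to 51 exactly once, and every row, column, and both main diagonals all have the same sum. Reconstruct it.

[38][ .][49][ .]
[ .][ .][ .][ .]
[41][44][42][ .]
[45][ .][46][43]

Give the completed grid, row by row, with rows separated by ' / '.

38 39 49 48 / 50 51 37 36 / 41 44 42 47 / 45 40 46 43

The entries are 36 through 51, which sum to 696, so each line sums to 696/4 = 174.
Row 3: 41 + 44 + 42 + ? = 174, so (3,4) = 47.
Row 4: 45 + 46 + 43 + ? = 174, so (4,2) = 40.
Using column 1: 38 + 41 + 45 + ? → (2,1) = 174 − 124 = 50.
The remaining cell in column 3 is (2,3) = 174 − 137 = 37.
From main diagonal, 174 − (38 + 42 + 43) gives (2,2) = 51.
From anti-diagonal, 174 − (37 + 44 + 45) gives (1,4) = 48.
The remaining cell in row 1 is (1,2) = 174 − 135 = 39.
Row 2 needs 174; the known cells sum to 138, so (2,4) = 36.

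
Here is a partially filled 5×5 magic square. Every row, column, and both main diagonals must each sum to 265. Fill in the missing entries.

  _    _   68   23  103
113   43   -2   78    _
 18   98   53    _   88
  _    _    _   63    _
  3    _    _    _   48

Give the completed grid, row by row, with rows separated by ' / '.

The remaining cell in row 2 is (2,5) = 265 − 232 = 33.
Row 3: 18 + 98 + 53 + 88 + ? = 265, so (3,4) = 8.
Using column 4: 23 + 78 + 8 + 63 + ? → (5,4) = 265 − 172 = 93.
Using column 5: 103 + 33 + 88 + 48 + ? → (4,5) = 265 − 272 = -7.
Using main diagonal: 43 + 53 + 63 + 48 + ? → (1,1) = 265 − 207 = 58.
The remaining cell in anti-diagonal is (4,2) = 265 − 237 = 28.
Using row 1: 58 + 68 + 23 + 103 + ? → (1,2) = 265 − 252 = 13.
Column 1 must total 265; the given cells sum to 192, so (4,1) = 73.
Using column 2: 13 + 43 + 98 + 28 + ? → (5,2) = 265 − 182 = 83.
Row 4: 73 + 28 + 63 + (-7) + ? = 265, so (4,3) = 108.
Using row 5: 3 + 83 + 93 + 48 + ? → (5,3) = 265 − 227 = 38.

58 13 68 23 103 / 113 43 -2 78 33 / 18 98 53 8 88 / 73 28 108 63 -7 / 3 83 38 93 48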